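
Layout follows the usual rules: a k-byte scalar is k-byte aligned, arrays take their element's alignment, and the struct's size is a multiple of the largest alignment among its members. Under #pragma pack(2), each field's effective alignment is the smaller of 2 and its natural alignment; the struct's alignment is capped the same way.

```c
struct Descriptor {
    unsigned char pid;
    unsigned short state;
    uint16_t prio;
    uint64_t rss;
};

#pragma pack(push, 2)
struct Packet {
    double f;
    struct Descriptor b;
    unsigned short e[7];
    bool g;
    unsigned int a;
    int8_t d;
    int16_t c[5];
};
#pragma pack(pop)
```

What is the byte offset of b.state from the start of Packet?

10

Descriptor: @0: pid [1B, align 1] → 1; +1 pad (align 2); @2: state [2B, align 2] → 4; @4: prio [2B, align 2] → 6; +2 pad (align 8); @8: rss [8B, align 8] → 16; size 16, align 8
@0: f [8B, align 2] → 8
@8: b [16B, align 2] → 24
within Descriptor: state at 2
8 + 2 = 10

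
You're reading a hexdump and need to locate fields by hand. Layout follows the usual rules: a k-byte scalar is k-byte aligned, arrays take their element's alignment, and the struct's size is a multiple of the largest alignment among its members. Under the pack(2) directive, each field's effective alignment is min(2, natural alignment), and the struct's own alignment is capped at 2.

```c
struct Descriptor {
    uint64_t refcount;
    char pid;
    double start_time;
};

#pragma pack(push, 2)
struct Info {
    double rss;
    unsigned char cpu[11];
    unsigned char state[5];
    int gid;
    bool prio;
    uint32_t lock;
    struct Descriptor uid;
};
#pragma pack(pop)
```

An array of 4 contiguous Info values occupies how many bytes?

Descriptor: refcount at 0 (size 8, align 8) → ends 8; pid at 8 (size 1, align 1) → ends 9; pad 7 to align 8 for start_time; start_time at 16 (size 8, align 8) → ends 24; total 24 bytes, alignment 8
rss at 0 (size 8, align 2) → ends 8
cpu at 8 (size 11, align 1) → ends 19
state at 19 (size 5, align 1) → ends 24
gid at 24 (size 4, align 2) → ends 28
prio at 28 (size 1, align 1) → ends 29
pad 1 to align 2 for lock
lock at 30 (size 4, align 2) → ends 34
uid at 34 (size 24, align 2) → ends 58
total 58 bytes, alignment 2
array of 4: 4 × 58 = 232

232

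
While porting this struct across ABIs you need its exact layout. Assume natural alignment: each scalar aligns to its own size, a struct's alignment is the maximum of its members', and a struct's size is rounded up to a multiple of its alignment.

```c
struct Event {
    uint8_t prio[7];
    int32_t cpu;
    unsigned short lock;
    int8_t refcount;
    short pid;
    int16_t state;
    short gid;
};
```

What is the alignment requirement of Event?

member alignments: prio=1, cpu=4, lock=2, refcount=1, pid=2, state=2, gid=2
max = 4

4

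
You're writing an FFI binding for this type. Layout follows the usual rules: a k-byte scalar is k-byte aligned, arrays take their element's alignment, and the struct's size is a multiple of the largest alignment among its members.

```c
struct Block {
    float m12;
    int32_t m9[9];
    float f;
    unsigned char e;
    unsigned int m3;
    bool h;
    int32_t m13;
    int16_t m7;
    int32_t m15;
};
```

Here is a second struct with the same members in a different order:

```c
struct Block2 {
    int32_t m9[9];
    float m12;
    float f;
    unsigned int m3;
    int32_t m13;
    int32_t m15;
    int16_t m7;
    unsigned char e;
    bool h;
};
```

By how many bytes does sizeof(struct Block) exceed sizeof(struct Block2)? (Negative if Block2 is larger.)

@0: m12 [4B, align 4] → 4
@4: m9 [36B, align 4] → 40
@40: f [4B, align 4] → 44
@44: e [1B, align 1] → 45
+3 pad (align 4)
@48: m3 [4B, align 4] → 52
@52: h [1B, align 1] → 53
+3 pad (align 4)
@56: m13 [4B, align 4] → 60
@60: m7 [2B, align 2] → 62
+2 pad (align 4)
@64: m15 [4B, align 4] → 68
size 68, align 4
— Block2 —
@0: m9 [36B, align 4] → 36
@36: m12 [4B, align 4] → 40
@40: f [4B, align 4] → 44
@44: m3 [4B, align 4] → 48
@48: m13 [4B, align 4] → 52
@52: m15 [4B, align 4] → 56
@56: m7 [2B, align 2] → 58
@58: e [1B, align 1] → 59
@59: h [1B, align 1] → 60
size 60, align 4
68 − 60 = 8

8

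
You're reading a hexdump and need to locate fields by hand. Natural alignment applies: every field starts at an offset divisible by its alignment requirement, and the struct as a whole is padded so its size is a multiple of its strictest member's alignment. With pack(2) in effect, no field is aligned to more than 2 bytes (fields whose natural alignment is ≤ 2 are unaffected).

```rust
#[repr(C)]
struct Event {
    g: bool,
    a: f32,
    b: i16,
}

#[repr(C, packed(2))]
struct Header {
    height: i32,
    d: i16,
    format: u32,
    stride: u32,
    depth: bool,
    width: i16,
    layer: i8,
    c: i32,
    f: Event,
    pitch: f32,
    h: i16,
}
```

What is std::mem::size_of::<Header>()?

Event: g at 0 (size 1, align 1) → ends 1; pad 3 to align 4 for a; a at 4 (size 4, align 4) → ends 8; b at 8 (size 2, align 2) → ends 10; tail pad 2 to reach multiple of 4; total 12 bytes, alignment 4
height at 0 (size 4, align 2) → ends 4
d at 4 (size 2, align 2) → ends 6
format at 6 (size 4, align 2) → ends 10
stride at 10 (size 4, align 2) → ends 14
depth at 14 (size 1, align 1) → ends 15
pad 1 to align 2 for width
width at 16 (size 2, align 2) → ends 18
layer at 18 (size 1, align 1) → ends 19
pad 1 to align 2 for c
c at 20 (size 4, align 2) → ends 24
f at 24 (size 12, align 2) → ends 36
pitch at 36 (size 4, align 2) → ends 40
h at 40 (size 2, align 2) → ends 42
total 42 bytes, alignment 2

42 bytes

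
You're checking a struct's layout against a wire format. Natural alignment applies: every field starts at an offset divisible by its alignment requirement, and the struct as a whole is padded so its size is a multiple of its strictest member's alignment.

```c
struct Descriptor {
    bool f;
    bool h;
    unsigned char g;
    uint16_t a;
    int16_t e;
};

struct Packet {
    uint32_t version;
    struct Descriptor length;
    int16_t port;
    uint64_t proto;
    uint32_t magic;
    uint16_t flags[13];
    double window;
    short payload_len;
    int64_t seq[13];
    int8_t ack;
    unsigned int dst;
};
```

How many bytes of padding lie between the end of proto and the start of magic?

Descriptor: f at 0 (size 1, align 1) → ends 1; h at 1 (size 1, align 1) → ends 2; g at 2 (size 1, align 1) → ends 3; pad 1 to align 2 for a; a at 4 (size 2, align 2) → ends 6; e at 6 (size 2, align 2) → ends 8; total 8 bytes, alignment 2
version at 0 (size 4, align 4) → ends 4
length at 4 (size 8, align 2) → ends 12
port at 12 (size 2, align 2) → ends 14
pad 2 to align 8 for proto
proto at 16 (size 8, align 8) → ends 24
magic at 24 (size 4, align 4) → ends 28

0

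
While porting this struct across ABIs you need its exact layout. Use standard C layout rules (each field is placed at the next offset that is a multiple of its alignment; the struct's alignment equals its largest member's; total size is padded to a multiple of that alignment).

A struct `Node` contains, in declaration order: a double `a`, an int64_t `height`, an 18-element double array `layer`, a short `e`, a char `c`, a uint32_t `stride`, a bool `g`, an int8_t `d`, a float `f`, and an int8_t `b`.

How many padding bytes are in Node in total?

a at 0 (size 8, align 8) → ends 8
height at 8 (size 8, align 8) → ends 16
layer at 16 (size 144, align 8) → ends 160
e at 160 (size 2, align 2) → ends 162
c at 162 (size 1, align 1) → ends 163
pad 1 to align 4 for stride
stride at 164 (size 4, align 4) → ends 168
g at 168 (size 1, align 1) → ends 169
d at 169 (size 1, align 1) → ends 170
pad 2 to align 4 for f
f at 172 (size 4, align 4) → ends 176
b at 176 (size 1, align 1) → ends 177
tail pad 7 to reach multiple of 8
total 184 bytes, alignment 8
data bytes 174, size 184 → padding 10

10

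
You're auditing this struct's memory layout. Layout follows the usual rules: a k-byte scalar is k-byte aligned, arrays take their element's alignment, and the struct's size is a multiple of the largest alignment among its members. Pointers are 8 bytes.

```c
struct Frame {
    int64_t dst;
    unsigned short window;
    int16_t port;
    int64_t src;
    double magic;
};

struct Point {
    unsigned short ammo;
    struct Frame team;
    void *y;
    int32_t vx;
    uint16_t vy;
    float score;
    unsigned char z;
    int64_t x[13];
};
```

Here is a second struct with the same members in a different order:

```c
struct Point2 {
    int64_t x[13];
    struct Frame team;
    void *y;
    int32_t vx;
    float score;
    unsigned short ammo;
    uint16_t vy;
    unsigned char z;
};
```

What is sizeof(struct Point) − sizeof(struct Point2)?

8

Frame: dst at 0 (size 8, align 8) → ends 8; window at 8 (size 2, align 2) → ends 10; port at 10 (size 2, align 2) → ends 12; pad 4 to align 8 for src; src at 16 (size 8, align 8) → ends 24; magic at 24 (size 8, align 8) → ends 32; total 32 bytes, alignment 8
ammo at 0 (size 2, align 2) → ends 2
pad 6 to align 8 for team
team at 8 (size 32, align 8) → ends 40
y at 40 (size 8, align 8) → ends 48
vx at 48 (size 4, align 4) → ends 52
vy at 52 (size 2, align 2) → ends 54
pad 2 to align 4 for score
score at 56 (size 4, align 4) → ends 60
z at 60 (size 1, align 1) → ends 61
pad 3 to align 8 for x
x at 64 (size 104, align 8) → ends 168
total 168 bytes, alignment 8
— Point2 —
x at 0 (size 104, align 8) → ends 104
team at 104 (size 32, align 8) → ends 136
y at 136 (size 8, align 8) → ends 144
vx at 144 (size 4, align 4) → ends 148
score at 148 (size 4, align 4) → ends 152
ammo at 152 (size 2, align 2) → ends 154
vy at 154 (size 2, align 2) → ends 156
z at 156 (size 1, align 1) → ends 157
tail pad 3 to reach multiple of 8
total 160 bytes, alignment 8
168 − 160 = 8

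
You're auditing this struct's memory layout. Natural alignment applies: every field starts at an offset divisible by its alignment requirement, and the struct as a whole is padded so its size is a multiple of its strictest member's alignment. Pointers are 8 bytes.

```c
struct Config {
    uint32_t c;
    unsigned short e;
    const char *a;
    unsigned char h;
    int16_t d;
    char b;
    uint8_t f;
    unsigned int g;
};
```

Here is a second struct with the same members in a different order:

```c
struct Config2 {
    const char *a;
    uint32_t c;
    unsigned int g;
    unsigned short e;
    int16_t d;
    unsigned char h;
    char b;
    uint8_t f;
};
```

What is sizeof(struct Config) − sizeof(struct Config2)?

0..4  c  (4B, 4-aligned)
4..6  e  (2B, 2-aligned)
6..8  -- padding (2B)
8..16  a  (8B, 8-aligned)
16..17  h  (1B, 1-aligned)
17..18  -- padding (1B)
18..20  d  (2B, 2-aligned)
20..21  b  (1B, 1-aligned)
21..22  f  (1B, 1-aligned)
22..24  -- padding (2B)
24..28  g  (4B, 4-aligned)
28..32  -- tail padding (4B)
sizeof = 32, alignof = 8
— Config2 —
0..8  a  (8B, 8-aligned)
8..12  c  (4B, 4-aligned)
12..16  g  (4B, 4-aligned)
16..18  e  (2B, 2-aligned)
18..20  d  (2B, 2-aligned)
20..21  h  (1B, 1-aligned)
21..22  b  (1B, 1-aligned)
22..23  f  (1B, 1-aligned)
23..24  -- tail padding (1B)
sizeof = 24, alignof = 8
32 − 24 = 8

8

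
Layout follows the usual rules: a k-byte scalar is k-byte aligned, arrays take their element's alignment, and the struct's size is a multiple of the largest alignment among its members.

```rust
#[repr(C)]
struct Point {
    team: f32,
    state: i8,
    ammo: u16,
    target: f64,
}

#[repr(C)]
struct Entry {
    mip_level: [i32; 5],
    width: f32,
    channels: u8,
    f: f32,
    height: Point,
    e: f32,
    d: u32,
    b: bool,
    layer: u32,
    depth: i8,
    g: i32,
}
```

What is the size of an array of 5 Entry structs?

360

Point: @0: team [4B, align 4] → 4; @4: state [1B, align 1] → 5; +1 pad (align 2); @6: ammo [2B, align 2] → 8; @8: target [8B, align 8] → 16; size 16, align 8
@0: mip_level [20B, align 4] → 20
@20: width [4B, align 4] → 24
@24: channels [1B, align 1] → 25
+3 pad (align 4)
@28: f [4B, align 4] → 32
@32: height [16B, align 8] → 48
@48: e [4B, align 4] → 52
@52: d [4B, align 4] → 56
@56: b [1B, align 1] → 57
+3 pad (align 4)
@60: layer [4B, align 4] → 64
@64: depth [1B, align 1] → 65
+3 pad (align 4)
@68: g [4B, align 4] → 72
size 72, align 8
array of 5: 5 × 72 = 360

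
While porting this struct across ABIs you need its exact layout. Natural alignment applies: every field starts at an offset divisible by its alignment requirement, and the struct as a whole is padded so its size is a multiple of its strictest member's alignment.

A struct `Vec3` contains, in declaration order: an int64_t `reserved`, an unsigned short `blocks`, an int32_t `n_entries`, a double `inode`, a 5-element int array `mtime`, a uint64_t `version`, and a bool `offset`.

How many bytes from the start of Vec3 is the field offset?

0..8  reserved  (8B, 8-aligned)
8..10  blocks  (2B, 2-aligned)
10..12  -- padding (2B)
12..16  n_entries  (4B, 4-aligned)
16..24  inode  (8B, 8-aligned)
24..44  mtime  (20B, 4-aligned)
44..48  -- padding (4B)
48..56  version  (8B, 8-aligned)
56..57  offset  (1B, 1-aligned)

56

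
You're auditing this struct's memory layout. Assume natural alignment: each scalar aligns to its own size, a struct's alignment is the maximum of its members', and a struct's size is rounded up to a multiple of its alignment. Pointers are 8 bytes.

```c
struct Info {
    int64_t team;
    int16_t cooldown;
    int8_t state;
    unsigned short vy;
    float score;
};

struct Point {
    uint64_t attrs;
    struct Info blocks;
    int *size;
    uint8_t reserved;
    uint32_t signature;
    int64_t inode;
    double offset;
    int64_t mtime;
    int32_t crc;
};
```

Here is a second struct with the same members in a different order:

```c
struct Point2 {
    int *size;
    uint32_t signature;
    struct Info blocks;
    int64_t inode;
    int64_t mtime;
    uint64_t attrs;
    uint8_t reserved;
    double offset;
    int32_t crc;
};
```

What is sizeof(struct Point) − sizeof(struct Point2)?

Info: 0..8  team  (8B, 8-aligned); 8..10  cooldown  (2B, 2-aligned); 10..11  state  (1B, 1-aligned); 11..12  -- padding (1B); 12..14  vy  (2B, 2-aligned); 14..16  -- padding (2B); 16..20  score  (4B, 4-aligned); 20..24  -- tail padding (4B); sizeof = 24, alignof = 8
0..8  attrs  (8B, 8-aligned)
8..32  blocks  (24B, 8-aligned)
32..40  size  (8B, 8-aligned)
40..41  reserved  (1B, 1-aligned)
41..44  -- padding (3B)
44..48  signature  (4B, 4-aligned)
48..56  inode  (8B, 8-aligned)
56..64  offset  (8B, 8-aligned)
64..72  mtime  (8B, 8-aligned)
72..76  crc  (4B, 4-aligned)
76..80  -- tail padding (4B)
sizeof = 80, alignof = 8
— Point2 —
0..8  size  (8B, 8-aligned)
8..12  signature  (4B, 4-aligned)
12..16  -- padding (4B)
16..40  blocks  (24B, 8-aligned)
40..48  inode  (8B, 8-aligned)
48..56  mtime  (8B, 8-aligned)
56..64  attrs  (8B, 8-aligned)
64..65  reserved  (1B, 1-aligned)
65..72  -- padding (7B)
72..80  offset  (8B, 8-aligned)
80..84  crc  (4B, 4-aligned)
84..88  -- tail padding (4B)
sizeof = 88, alignof = 8
80 − 88 = -8

-8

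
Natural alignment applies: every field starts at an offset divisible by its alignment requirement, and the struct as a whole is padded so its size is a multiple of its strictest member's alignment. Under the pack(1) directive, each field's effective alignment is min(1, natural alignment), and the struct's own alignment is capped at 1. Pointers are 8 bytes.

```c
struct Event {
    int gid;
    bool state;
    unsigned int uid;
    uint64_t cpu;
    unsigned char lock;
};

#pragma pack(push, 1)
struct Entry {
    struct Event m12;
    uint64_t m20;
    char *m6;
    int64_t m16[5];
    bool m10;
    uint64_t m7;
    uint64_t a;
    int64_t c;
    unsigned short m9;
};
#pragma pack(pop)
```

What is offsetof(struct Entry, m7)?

89

Event: gid at 0 (size 4, align 4) → ends 4; state at 4 (size 1, align 1) → ends 5; pad 3 to align 4 for uid; uid at 8 (size 4, align 4) → ends 12; pad 4 to align 8 for cpu; cpu at 16 (size 8, align 8) → ends 24; lock at 24 (size 1, align 1) → ends 25; tail pad 7 to reach multiple of 8; total 32 bytes, alignment 8
m12 at 0 (size 32, align 1) → ends 32
m20 at 32 (size 8, align 1) → ends 40
m6 at 40 (size 8, align 1) → ends 48
m16 at 48 (size 40, align 1) → ends 88
m10 at 88 (size 1, align 1) → ends 89
m7 at 89 (size 8, align 1) → ends 97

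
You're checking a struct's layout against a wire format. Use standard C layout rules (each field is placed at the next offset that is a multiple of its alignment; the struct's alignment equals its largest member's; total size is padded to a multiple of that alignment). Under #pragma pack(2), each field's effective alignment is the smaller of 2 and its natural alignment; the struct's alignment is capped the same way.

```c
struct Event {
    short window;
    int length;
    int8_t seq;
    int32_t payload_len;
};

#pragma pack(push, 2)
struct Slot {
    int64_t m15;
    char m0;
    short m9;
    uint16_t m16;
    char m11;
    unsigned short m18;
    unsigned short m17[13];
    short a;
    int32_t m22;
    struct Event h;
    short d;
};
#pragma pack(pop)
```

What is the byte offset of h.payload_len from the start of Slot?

Event: @0: window [2B, align 2] → 2; +2 pad (align 4); @4: length [4B, align 4] → 8; @8: seq [1B, align 1] → 9; +3 pad (align 4); @12: payload_len [4B, align 4] → 16; size 16, align 4
@0: m15 [8B, align 2] → 8
@8: m0 [1B, align 1] → 9
+1 pad (align 2)
@10: m9 [2B, align 2] → 12
@12: m16 [2B, align 2] → 14
@14: m11 [1B, align 1] → 15
+1 pad (align 2)
@16: m18 [2B, align 2] → 18
@18: m17 [26B, align 2] → 44
@44: a [2B, align 2] → 46
@46: m22 [4B, align 2] → 50
@50: h [16B, align 2] → 66
within Event: payload_len at 12
50 + 12 = 62

62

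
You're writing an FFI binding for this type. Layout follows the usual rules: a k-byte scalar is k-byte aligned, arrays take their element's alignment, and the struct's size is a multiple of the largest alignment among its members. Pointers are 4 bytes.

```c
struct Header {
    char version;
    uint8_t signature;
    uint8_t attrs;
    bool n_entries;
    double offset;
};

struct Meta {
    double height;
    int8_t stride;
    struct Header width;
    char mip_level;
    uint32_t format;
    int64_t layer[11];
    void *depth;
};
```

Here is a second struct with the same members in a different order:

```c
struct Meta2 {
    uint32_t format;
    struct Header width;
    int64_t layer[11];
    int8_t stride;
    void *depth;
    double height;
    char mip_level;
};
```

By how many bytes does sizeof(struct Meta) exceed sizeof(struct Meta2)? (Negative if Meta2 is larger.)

0

Header: @0: version [1B, align 1] → 1; @1: signature [1B, align 1] → 2; @2: attrs [1B, align 1] → 3; @3: n_entries [1B, align 1] → 4; +4 pad (align 8); @8: offset [8B, align 8] → 16; size 16, align 8
@0: height [8B, align 8] → 8
@8: stride [1B, align 1] → 9
+7 pad (align 8)
@16: width [16B, align 8] → 32
@32: mip_level [1B, align 1] → 33
+3 pad (align 4)
@36: format [4B, align 4] → 40
@40: layer [88B, align 8] → 128
@128: depth [4B, align 4] → 132
+4 tail pad (align 8)
size 136, align 8
— Meta2 —
@0: format [4B, align 4] → 4
+4 pad (align 8)
@8: width [16B, align 8] → 24
@24: layer [88B, align 8] → 112
@112: stride [1B, align 1] → 113
+3 pad (align 4)
@116: depth [4B, align 4] → 120
@120: height [8B, align 8] → 128
@128: mip_level [1B, align 1] → 129
+7 tail pad (align 8)
size 136, align 8
136 − 136 = 0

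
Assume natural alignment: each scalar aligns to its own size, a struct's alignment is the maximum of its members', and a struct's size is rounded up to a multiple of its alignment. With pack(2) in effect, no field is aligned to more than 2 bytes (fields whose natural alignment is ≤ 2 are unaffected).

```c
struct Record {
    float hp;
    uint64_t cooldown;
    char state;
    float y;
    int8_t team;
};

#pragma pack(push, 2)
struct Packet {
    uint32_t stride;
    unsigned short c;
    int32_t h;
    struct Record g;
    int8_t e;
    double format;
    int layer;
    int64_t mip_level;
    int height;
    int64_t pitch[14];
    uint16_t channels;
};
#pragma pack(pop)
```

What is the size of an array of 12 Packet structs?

2184

Record: 0..4  hp  (4B, 4-aligned); 4..8  -- padding (4B); 8..16  cooldown  (8B, 8-aligned); 16..17  state  (1B, 1-aligned); 17..20  -- padding (3B); 20..24  y  (4B, 4-aligned); 24..25  team  (1B, 1-aligned); 25..32  -- tail padding (7B); sizeof = 32, alignof = 8
0..4  stride  (4B, 2-aligned)
4..6  c  (2B, 2-aligned)
6..10  h  (4B, 2-aligned)
10..42  g  (32B, 2-aligned)
42..43  e  (1B, 1-aligned)
43..44  -- padding (1B)
44..52  format  (8B, 2-aligned)
52..56  layer  (4B, 2-aligned)
56..64  mip_level  (8B, 2-aligned)
64..68  height  (4B, 2-aligned)
68..180  pitch  (112B, 2-aligned)
180..182  channels  (2B, 2-aligned)
sizeof = 182, alignof = 2
array of 12: 12 × 182 = 2184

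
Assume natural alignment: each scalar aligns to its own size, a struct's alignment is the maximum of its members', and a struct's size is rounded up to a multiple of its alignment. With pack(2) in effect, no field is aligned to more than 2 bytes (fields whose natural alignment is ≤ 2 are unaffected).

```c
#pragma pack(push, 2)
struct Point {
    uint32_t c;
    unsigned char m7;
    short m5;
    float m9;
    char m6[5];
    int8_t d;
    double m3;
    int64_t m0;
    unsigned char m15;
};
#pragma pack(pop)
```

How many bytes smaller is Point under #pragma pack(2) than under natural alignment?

12

natural layout:
  @0: c [4B, align 4] → 4
  @4: m7 [1B, align 1] → 5
  +1 pad (align 2)
  @6: m5 [2B, align 2] → 8
  @8: m9 [4B, align 4] → 12
  @12: m6 [5B, align 1] → 17
  @17: d [1B, align 1] → 18
  +6 pad (align 8)
  @24: m3 [8B, align 8] → 32
  @32: m0 [8B, align 8] → 40
  @40: m15 [1B, align 1] → 41
  +7 tail pad (align 8)
  size 48, align 8
packed(2) layout:
  @0: c [4B, align 2] → 4
  @4: m7 [1B, align 1] → 5
  +1 pad (align 2)
  @6: m5 [2B, align 2] → 8
  @8: m9 [4B, align 2] → 12
  @12: m6 [5B, align 1] → 17
  @17: d [1B, align 1] → 18
  @18: m3 [8B, align 2] → 26
  @26: m0 [8B, align 2] → 34
  @34: m15 [1B, align 1] → 35
  +1 tail pad (align 2)
  size 36, align 2
48 − 36 = 12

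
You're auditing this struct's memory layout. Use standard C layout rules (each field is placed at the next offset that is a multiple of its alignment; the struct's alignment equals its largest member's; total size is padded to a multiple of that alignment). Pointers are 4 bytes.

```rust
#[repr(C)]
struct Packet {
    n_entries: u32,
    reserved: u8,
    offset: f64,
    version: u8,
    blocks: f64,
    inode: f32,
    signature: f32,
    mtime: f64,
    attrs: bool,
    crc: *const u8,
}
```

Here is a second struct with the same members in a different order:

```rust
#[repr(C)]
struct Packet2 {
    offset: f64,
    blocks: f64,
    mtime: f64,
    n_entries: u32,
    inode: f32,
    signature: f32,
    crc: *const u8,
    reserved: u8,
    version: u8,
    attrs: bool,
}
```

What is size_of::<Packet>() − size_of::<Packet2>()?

8

n_entries at 0 (size 4, align 4) → ends 4
reserved at 4 (size 1, align 1) → ends 5
pad 3 to align 8 for offset
offset at 8 (size 8, align 8) → ends 16
version at 16 (size 1, align 1) → ends 17
pad 7 to align 8 for blocks
blocks at 24 (size 8, align 8) → ends 32
inode at 32 (size 4, align 4) → ends 36
signature at 36 (size 4, align 4) → ends 40
mtime at 40 (size 8, align 8) → ends 48
attrs at 48 (size 1, align 1) → ends 49
pad 3 to align 4 for crc
crc at 52 (size 4, align 4) → ends 56
total 56 bytes, alignment 8
— Packet2 —
offset at 0 (size 8, align 8) → ends 8
blocks at 8 (size 8, align 8) → ends 16
mtime at 16 (size 8, align 8) → ends 24
n_entries at 24 (size 4, align 4) → ends 28
inode at 28 (size 4, align 4) → ends 32
signature at 32 (size 4, align 4) → ends 36
crc at 36 (size 4, align 4) → ends 40
reserved at 40 (size 1, align 1) → ends 41
version at 41 (size 1, align 1) → ends 42
attrs at 42 (size 1, align 1) → ends 43
tail pad 5 to reach multiple of 8
total 48 bytes, alignment 8
56 − 48 = 8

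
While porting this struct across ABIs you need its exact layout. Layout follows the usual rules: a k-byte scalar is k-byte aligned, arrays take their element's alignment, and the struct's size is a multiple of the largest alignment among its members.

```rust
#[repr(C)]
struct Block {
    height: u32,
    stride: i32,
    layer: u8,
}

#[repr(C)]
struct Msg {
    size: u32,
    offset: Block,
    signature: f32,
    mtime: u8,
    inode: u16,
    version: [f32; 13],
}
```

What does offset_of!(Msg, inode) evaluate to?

22

Block: @0: height [4B, align 4] → 4; @4: stride [4B, align 4] → 8; @8: layer [1B, align 1] → 9; +3 tail pad (align 4); size 12, align 4
@0: size [4B, align 4] → 4
@4: offset [12B, align 4] → 16
@16: signature [4B, align 4] → 20
@20: mtime [1B, align 1] → 21
+1 pad (align 2)
@22: inode [2B, align 2] → 24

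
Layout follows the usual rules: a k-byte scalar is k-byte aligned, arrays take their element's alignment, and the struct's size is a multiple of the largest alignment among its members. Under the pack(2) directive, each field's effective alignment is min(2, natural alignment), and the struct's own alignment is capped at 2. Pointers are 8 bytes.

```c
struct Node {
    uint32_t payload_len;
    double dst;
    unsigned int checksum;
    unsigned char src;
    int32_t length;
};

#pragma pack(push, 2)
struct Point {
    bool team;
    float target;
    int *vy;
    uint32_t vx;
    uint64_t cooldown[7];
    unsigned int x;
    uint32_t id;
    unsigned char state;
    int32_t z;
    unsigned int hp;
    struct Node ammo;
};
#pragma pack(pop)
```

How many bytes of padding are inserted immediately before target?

Node: @0: payload_len [4B, align 4] → 4; +4 pad (align 8); @8: dst [8B, align 8] → 16; @16: checksum [4B, align 4] → 20; @20: src [1B, align 1] → 21; +3 pad (align 4); @24: length [4B, align 4] → 28; +4 tail pad (align 8); size 32, align 8
@0: team [1B, align 1] → 1
+1 pad (align 2)
@2: target [4B, align 2] → 6

1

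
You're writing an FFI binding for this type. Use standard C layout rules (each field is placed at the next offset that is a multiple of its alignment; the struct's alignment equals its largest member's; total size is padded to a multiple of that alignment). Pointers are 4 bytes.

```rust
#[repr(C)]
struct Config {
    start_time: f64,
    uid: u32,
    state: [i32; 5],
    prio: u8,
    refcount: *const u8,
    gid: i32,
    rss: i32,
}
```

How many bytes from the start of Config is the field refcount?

0..8  start_time  (8B, 8-aligned)
8..12  uid  (4B, 4-aligned)
12..32  state  (20B, 4-aligned)
32..33  prio  (1B, 1-aligned)
33..36  -- padding (3B)
36..40  refcount  (4B, 4-aligned)

36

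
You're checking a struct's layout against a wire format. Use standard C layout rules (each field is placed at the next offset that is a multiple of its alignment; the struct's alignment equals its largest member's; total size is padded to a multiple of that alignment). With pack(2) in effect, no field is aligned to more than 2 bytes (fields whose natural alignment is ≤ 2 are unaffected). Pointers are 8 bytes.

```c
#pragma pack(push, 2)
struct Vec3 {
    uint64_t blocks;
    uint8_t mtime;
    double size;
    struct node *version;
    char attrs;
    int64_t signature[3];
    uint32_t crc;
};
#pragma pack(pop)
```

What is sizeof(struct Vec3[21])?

blocks at 0 (size 8, align 2) → ends 8
mtime at 8 (size 1, align 1) → ends 9
pad 1 to align 2 for size
size at 10 (size 8, align 2) → ends 18
version at 18 (size 8, align 2) → ends 26
attrs at 26 (size 1, align 1) → ends 27
pad 1 to align 2 for signature
signature at 28 (size 24, align 2) → ends 52
crc at 52 (size 4, align 2) → ends 56
total 56 bytes, alignment 2
array of 21: 21 × 56 = 1176

1176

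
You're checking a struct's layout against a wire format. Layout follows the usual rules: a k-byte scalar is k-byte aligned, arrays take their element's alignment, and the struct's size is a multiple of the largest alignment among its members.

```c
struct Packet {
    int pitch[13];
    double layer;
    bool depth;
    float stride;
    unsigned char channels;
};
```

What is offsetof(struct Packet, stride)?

pitch at 0 (size 52, align 4) → ends 52
pad 4 to align 8 for layer
layer at 56 (size 8, align 8) → ends 64
depth at 64 (size 1, align 1) → ends 65
pad 3 to align 4 for stride
stride at 68 (size 4, align 4) → ends 72

68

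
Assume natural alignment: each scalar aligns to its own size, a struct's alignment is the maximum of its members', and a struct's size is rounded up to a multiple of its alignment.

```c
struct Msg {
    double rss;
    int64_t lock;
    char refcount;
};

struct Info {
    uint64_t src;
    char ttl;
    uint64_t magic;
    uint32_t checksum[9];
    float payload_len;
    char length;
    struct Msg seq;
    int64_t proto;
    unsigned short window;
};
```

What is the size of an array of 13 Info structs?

Msg: 0..8  rss  (8B, 8-aligned); 8..16  lock  (8B, 8-aligned); 16..17  refcount  (1B, 1-aligned); 17..24  -- tail padding (7B); sizeof = 24, alignof = 8
0..8  src  (8B, 8-aligned)
8..9  ttl  (1B, 1-aligned)
9..16  -- padding (7B)
16..24  magic  (8B, 8-aligned)
24..60  checksum  (36B, 4-aligned)
60..64  payload_len  (4B, 4-aligned)
64..65  length  (1B, 1-aligned)
65..72  -- padding (7B)
72..96  seq  (24B, 8-aligned)
96..104  proto  (8B, 8-aligned)
104..106  window  (2B, 2-aligned)
106..112  -- tail padding (6B)
sizeof = 112, alignof = 8
array of 13: 13 × 112 = 1456

1456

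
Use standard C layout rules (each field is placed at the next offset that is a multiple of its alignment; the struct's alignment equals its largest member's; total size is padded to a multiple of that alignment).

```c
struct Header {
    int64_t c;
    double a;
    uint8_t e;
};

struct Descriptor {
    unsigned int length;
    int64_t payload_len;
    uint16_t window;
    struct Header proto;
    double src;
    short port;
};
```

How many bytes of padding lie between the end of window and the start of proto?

6

Header: 0..8  c  (8B, 8-aligned); 8..16  a  (8B, 8-aligned); 16..17  e  (1B, 1-aligned); 17..24  -- tail padding (7B); sizeof = 24, alignof = 8
0..4  length  (4B, 4-aligned)
4..8  -- padding (4B)
8..16  payload_len  (8B, 8-aligned)
16..18  window  (2B, 2-aligned)
18..24  -- padding (6B)
24..48  proto  (24B, 8-aligned)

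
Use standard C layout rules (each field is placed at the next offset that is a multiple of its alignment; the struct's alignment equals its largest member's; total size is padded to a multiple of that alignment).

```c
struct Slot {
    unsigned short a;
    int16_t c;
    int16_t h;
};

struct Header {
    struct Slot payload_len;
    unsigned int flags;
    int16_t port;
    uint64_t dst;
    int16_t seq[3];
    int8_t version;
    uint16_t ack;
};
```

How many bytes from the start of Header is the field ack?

Slot: @0: a [2B, align 2] → 2; @2: c [2B, align 2] → 4; @4: h [2B, align 2] → 6; size 6, align 2
@0: payload_len [6B, align 2] → 6
+2 pad (align 4)
@8: flags [4B, align 4] → 12
@12: port [2B, align 2] → 14
+2 pad (align 8)
@16: dst [8B, align 8] → 24
@24: seq [6B, align 2] → 30
@30: version [1B, align 1] → 31
+1 pad (align 2)
@32: ack [2B, align 2] → 34

32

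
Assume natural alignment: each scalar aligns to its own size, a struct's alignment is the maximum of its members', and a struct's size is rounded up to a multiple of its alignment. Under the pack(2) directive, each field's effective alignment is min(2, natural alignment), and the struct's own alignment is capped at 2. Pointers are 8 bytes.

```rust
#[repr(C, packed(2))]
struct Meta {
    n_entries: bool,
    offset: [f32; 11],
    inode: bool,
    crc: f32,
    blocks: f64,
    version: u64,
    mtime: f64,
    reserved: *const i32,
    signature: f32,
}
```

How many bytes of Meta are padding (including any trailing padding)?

2

n_entries at 0 (size 1, align 1) → ends 1
pad 1 to align 2 for offset
offset at 2 (size 44, align 2) → ends 46
inode at 46 (size 1, align 1) → ends 47
pad 1 to align 2 for crc
crc at 48 (size 4, align 2) → ends 52
blocks at 52 (size 8, align 2) → ends 60
version at 60 (size 8, align 2) → ends 68
mtime at 68 (size 8, align 2) → ends 76
reserved at 76 (size 8, align 2) → ends 84
signature at 84 (size 4, align 2) → ends 88
total 88 bytes, alignment 2
data bytes 86, size 88 → padding 2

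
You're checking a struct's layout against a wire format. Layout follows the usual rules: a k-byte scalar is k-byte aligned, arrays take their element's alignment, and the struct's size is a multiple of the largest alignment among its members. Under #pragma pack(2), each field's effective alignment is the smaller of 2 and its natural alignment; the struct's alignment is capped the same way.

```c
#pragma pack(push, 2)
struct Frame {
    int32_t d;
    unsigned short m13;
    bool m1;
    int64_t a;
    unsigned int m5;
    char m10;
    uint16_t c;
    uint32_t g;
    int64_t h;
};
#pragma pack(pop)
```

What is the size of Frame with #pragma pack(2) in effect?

0..4  d  (4B, 2-aligned)
4..6  m13  (2B, 2-aligned)
6..7  m1  (1B, 1-aligned)
7..8  -- padding (1B)
8..16  a  (8B, 2-aligned)
16..20  m5  (4B, 2-aligned)
20..21  m10  (1B, 1-aligned)
21..22  -- padding (1B)
22..24  c  (2B, 2-aligned)
24..28  g  (4B, 2-aligned)
28..36  h  (8B, 2-aligned)
sizeof = 36, alignof = 2

36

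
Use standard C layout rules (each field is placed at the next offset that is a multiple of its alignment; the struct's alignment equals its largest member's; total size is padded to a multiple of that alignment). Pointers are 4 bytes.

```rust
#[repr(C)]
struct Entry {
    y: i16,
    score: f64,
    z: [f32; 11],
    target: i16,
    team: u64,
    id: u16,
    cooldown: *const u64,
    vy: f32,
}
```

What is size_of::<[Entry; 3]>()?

264

@0: y [2B, align 2] → 2
+6 pad (align 8)
@8: score [8B, align 8] → 16
@16: z [44B, align 4] → 60
@60: target [2B, align 2] → 62
+2 pad (align 8)
@64: team [8B, align 8] → 72
@72: id [2B, align 2] → 74
+2 pad (align 4)
@76: cooldown [4B, align 4] → 80
@80: vy [4B, align 4] → 84
+4 tail pad (align 8)
size 88, align 8
array of 3: 3 × 88 = 264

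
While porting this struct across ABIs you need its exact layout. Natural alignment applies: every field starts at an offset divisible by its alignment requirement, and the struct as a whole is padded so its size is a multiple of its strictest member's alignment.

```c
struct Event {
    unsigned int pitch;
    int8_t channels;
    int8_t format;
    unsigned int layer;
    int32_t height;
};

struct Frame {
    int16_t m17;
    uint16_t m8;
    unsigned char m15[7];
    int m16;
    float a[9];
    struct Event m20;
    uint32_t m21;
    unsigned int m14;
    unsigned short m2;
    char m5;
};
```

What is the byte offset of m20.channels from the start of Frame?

56

Event: pitch at 0 (size 4, align 4) → ends 4; channels at 4 (size 1, align 1) → ends 5; format at 5 (size 1, align 1) → ends 6; pad 2 to align 4 for layer; layer at 8 (size 4, align 4) → ends 12; height at 12 (size 4, align 4) → ends 16; total 16 bytes, alignment 4
m17 at 0 (size 2, align 2) → ends 2
m8 at 2 (size 2, align 2) → ends 4
m15 at 4 (size 7, align 1) → ends 11
pad 1 to align 4 for m16
m16 at 12 (size 4, align 4) → ends 16
a at 16 (size 36, align 4) → ends 52
m20 at 52 (size 16, align 4) → ends 68
within Event: channels at 4
52 + 4 = 56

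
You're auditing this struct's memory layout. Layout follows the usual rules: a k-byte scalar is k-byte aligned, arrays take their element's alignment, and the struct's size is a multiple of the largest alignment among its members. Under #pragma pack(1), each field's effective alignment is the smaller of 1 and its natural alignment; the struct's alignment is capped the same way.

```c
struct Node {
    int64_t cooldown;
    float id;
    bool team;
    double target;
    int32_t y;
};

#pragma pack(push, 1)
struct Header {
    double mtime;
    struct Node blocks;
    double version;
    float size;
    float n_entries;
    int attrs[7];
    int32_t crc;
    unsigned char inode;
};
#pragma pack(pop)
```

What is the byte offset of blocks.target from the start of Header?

24

Node: cooldown at 0 (size 8, align 8) → ends 8; id at 8 (size 4, align 4) → ends 12; team at 12 (size 1, align 1) → ends 13; pad 3 to align 8 for target; target at 16 (size 8, align 8) → ends 24; y at 24 (size 4, align 4) → ends 28; tail pad 4 to reach multiple of 8; total 32 bytes, alignment 8
mtime at 0 (size 8, align 1) → ends 8
blocks at 8 (size 32, align 1) → ends 40
within Node: target at 16
8 + 16 = 24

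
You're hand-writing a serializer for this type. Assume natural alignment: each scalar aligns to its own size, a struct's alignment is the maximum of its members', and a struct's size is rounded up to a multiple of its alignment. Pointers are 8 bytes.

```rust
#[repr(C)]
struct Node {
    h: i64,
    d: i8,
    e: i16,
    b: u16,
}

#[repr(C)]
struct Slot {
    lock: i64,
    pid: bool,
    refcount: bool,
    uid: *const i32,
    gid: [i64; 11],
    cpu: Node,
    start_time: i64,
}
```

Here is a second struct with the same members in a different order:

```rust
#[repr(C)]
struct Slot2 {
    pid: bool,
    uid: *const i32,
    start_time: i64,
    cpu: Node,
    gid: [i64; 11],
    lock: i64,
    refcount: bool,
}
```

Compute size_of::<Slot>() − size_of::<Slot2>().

Node: @0: h [8B, align 8] → 8; @8: d [1B, align 1] → 9; +1 pad (align 2); @10: e [2B, align 2] → 12; @12: b [2B, align 2] → 14; +2 tail pad (align 8); size 16, align 8
@0: lock [8B, align 8] → 8
@8: pid [1B, align 1] → 9
@9: refcount [1B, align 1] → 10
+6 pad (align 8)
@16: uid [8B, align 8] → 24
@24: gid [88B, align 8] → 112
@112: cpu [16B, align 8] → 128
@128: start_time [8B, align 8] → 136
size 136, align 8
— Slot2 —
@0: pid [1B, align 1] → 1
+7 pad (align 8)
@8: uid [8B, align 8] → 16
@16: start_time [8B, align 8] → 24
@24: cpu [16B, align 8] → 40
@40: gid [88B, align 8] → 128
@128: lock [8B, align 8] → 136
@136: refcount [1B, align 1] → 137
+7 tail pad (align 8)
size 144, align 8
136 − 144 = -8

-8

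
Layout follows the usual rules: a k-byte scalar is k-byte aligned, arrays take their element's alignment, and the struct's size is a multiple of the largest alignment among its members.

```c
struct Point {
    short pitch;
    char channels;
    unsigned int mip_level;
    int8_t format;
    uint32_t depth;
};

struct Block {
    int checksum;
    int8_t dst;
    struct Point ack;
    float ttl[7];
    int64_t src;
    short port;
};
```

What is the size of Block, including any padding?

Point: 0..2  pitch  (2B, 2-aligned); 2..3  channels  (1B, 1-aligned); 3..4  -- padding (1B); 4..8  mip_level  (4B, 4-aligned); 8..9  format  (1B, 1-aligned); 9..12  -- padding (3B); 12..16  depth  (4B, 4-aligned); sizeof = 16, alignof = 4
0..4  checksum  (4B, 4-aligned)
4..5  dst  (1B, 1-aligned)
5..8  -- padding (3B)
8..24  ack  (16B, 4-aligned)
24..52  ttl  (28B, 4-aligned)
52..56  -- padding (4B)
56..64  src  (8B, 8-aligned)
64..66  port  (2B, 2-aligned)
66..72  -- tail padding (6B)
sizeof = 72, alignof = 8

72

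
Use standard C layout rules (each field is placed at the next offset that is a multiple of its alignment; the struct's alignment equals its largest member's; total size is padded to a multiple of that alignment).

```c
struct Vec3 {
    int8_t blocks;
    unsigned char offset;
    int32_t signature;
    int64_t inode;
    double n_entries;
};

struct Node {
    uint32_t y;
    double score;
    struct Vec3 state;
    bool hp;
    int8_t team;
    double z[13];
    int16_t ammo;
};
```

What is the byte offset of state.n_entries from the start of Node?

32

Vec3: @0: blocks [1B, align 1] → 1; @1: offset [1B, align 1] → 2; +2 pad (align 4); @4: signature [4B, align 4] → 8; @8: inode [8B, align 8] → 16; @16: n_entries [8B, align 8] → 24; size 24, align 8
@0: y [4B, align 4] → 4
+4 pad (align 8)
@8: score [8B, align 8] → 16
@16: state [24B, align 8] → 40
within Vec3: n_entries at 16
16 + 16 = 32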